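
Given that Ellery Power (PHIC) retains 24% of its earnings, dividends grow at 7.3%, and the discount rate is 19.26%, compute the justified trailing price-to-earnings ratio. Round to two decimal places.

6.82

Payout ratio b = 1 − 0.24 = 0.76.
Justified trailing P/E = b(1+g)/(r−g) = 0.76×(1+0.073)/(0.1926−0.073) = 6.8184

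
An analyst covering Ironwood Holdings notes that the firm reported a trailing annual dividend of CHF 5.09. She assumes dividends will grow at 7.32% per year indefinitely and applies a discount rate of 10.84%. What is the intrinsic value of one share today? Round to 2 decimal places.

Gordon growth model: P₀ = D₁/(r − g). D₁ = 5.09 × (1 + 0.0732) = 5.4626.
P₀ = 5.4626 / (0.1084 − 0.0732) = 5.4626 / 0.0352 = 155.1872

CHF 155.19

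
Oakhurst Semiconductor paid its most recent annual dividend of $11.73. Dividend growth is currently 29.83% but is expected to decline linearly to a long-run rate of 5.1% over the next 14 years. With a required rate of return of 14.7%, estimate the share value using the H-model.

$339.94

H-model: P₀ = D₀[(1+g_L) + H(g_S−g_L)]/(r−g_L), with H = 14/2 = 7.
P₀ = 11.73 × [(1+0.051) + 7×(0.2983−0.051)] / (0.147−0.051)
   = 11.73 × 2.7821 / 0.096 = 339.9378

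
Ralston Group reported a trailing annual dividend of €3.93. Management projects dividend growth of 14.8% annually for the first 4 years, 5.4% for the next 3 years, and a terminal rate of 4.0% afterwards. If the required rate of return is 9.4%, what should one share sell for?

€113.11

Three-stage DDM. Project D₁…D_7; terminal Gordon value at t=7 with g = 0.04; discount at r = 0.094.
D_1 = 4.5116
D_2 = 5.1794
D_3 = 5.9459
D_4 = 6.8259
D_5 = 7.1945
D_6 = 7.5830
D_7 = 7.9925
TV_7 = 8.3122/(0.094−0.04) = 153.9294
P₀ = Σ Dₜ/(1+r)ᵗ + TV_7/(1+r)^7 = 113.1067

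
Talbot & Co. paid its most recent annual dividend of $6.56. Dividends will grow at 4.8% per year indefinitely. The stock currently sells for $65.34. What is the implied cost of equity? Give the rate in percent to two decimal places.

Rearranging the constant-growth DDM: r = D₁/P₀ + g.
D₁ = 6.56 × (1 + 0.048) = 6.8749.
r = 6.8749 / 65.34 + 0.048 = 0.10522 + 0.048 = 0.15322

15.32%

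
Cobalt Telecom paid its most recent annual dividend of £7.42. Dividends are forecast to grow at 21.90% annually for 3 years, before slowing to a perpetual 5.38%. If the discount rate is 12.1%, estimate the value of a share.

Two-stage DDM. Project D₁…D_3 at 0.219, terminal growth 0.0538, discount at r = 0.121.
D_1 = 9.0450
D_2 = 11.0258
D_3 = 13.4405
Terminal value at t=3: TV = D_4/(r−g) = 14.1636/(0.121−0.0538) = 210.7676
P₀ = 9.0450/(1+0.121)^1 + 11.0258/(1+0.121)^2 + 13.4405/(1+0.121)^3 + 210.7676/(1+0.121)^3 = 176.0029

£176.00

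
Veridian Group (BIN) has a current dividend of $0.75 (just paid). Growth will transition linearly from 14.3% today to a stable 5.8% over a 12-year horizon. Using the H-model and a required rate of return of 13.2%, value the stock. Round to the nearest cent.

H-model: P₀ = D₀[(1+g_L) + H(g_S−g_L)]/(r−g_L), with H = 12/2 = 6.
P₀ = 0.75 × [(1+0.058) + 6×(0.143−0.058)] / (0.132−0.058)
   = 0.75 × 1.5680 / 0.074 = 15.8919

$15.89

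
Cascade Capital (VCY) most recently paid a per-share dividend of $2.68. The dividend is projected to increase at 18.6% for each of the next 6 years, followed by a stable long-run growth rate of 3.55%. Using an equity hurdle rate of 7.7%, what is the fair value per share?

Two-stage DDM. Project D₁…D_6 at 0.186, terminal growth 0.0355, discount at r = 0.077.
D_1 = 3.1785
D_2 = 3.7697
D_3 = 4.4708
D_4 = 5.3024
D_5 = 6.2887
D_6 = 7.4584
Terminal value at t=6: TV = D_7/(r−g) = 7.7231/(0.077−0.0355) = 186.0994
P₀ = 3.1785/(1+0.077)^1 + 3.7697/(1+0.077)^2 + 4.4708/(1+0.077)^3 + 5.3024/(1+0.077)^4 + 6.2887/(1+0.077)^5 + 7.4584/(1+0.077)^6 + 186.0994/(1+0.077)^6 = 142.0880

$142.09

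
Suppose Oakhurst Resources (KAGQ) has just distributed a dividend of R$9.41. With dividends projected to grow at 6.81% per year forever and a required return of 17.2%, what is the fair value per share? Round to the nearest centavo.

Gordon growth model: P₀ = D₁/(r − g). D₁ = 9.41 × (1 + 0.0681) = 10.0508.
P₀ = 10.0508 / (0.172 − 0.0681) = 10.0508 / 0.1039 = 96.7355

R$96.74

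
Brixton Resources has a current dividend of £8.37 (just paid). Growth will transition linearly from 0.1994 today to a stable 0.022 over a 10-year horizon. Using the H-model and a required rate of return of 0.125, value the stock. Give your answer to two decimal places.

H-model: P₀ = D₀[(1+g_L) + H(g_S−g_L)]/(r−g_L), with H = 10/2 = 5.
P₀ = 8.37 × [(1+0.022) + 5×(0.1994−0.022)] / (0.125−0.022)
   = 8.37 × 1.9090 / 0.103 = 155.1294

£155.13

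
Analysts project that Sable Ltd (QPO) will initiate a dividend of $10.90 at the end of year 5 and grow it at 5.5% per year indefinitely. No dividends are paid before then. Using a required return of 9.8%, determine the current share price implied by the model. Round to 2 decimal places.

Deferred-dividend DDM. At t=4 the remaining stream is a growing perpetuity with first payment D_5 = 10.90.
V_4 = D_5/(r−g) = 10.90/(0.098−0.055) = 253.4884
P₀ = V_4/(1+r)^4 = 253.4884/(1+0.098)^4 = 174.4009

$174.40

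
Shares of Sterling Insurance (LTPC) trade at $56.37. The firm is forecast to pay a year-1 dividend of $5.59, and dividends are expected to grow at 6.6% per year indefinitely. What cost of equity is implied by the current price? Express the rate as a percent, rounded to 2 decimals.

Rearranging the constant-growth DDM: r = D₁/P₀ + g.
r = 5.5900 / 56.37 + 0.066 = 0.09917 + 0.066 = 0.16517

16.52%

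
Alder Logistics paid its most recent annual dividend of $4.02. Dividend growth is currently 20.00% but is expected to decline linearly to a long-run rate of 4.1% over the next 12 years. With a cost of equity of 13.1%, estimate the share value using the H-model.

$89.11

H-model: P₀ = D₀[(1+g_L) + H(g_S−g_L)]/(r−g_L), with H = 12/2 = 6.
P₀ = 4.02 × [(1+0.041) + 6×(0.2−0.041)] / (0.131−0.041)
   = 4.02 × 1.9950 / 0.09 = 89.1100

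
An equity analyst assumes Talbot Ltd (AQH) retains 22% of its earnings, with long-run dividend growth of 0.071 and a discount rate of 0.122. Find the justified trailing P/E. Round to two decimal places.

Payout ratio b = 1 − 0.22 = 0.78.
Justified trailing P/E = b(1+g)/(r−g) = 0.78×(1+0.071)/(0.122−0.071) = 16.3800

16.38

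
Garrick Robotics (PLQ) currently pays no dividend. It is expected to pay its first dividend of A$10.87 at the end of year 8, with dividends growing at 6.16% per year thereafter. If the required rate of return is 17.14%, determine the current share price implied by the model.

Deferred-dividend DDM. At t=7 the remaining stream is a growing perpetuity with first payment D_8 = 10.87.
V_7 = D_8/(r−g) = 10.87/(0.1714−0.0616) = 98.9982
P₀ = V_7/(1+r)^7 = 98.9982/(1+0.1714)^7 = 32.7108

A$32.71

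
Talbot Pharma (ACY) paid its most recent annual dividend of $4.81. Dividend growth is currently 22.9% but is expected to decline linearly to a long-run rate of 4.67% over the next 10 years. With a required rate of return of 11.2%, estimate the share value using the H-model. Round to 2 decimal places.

H-model: P₀ = D₀[(1+g_L) + H(g_S−g_L)]/(r−g_L), with H = 10/2 = 5.
P₀ = 4.81 × [(1+0.0467) + 5×(0.229−0.0467)] / (0.112−0.0467)
   = 4.81 × 1.9582 / 0.0653 = 144.2411

$144.24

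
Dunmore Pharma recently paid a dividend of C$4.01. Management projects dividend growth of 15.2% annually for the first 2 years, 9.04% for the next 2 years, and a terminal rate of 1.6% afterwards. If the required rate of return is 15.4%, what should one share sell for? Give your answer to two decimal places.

C$41.61

Three-stage DDM. Project D₁…D_4; terminal Gordon value at t=4 with g = 0.016; discount at r = 0.154.
D_1 = 4.6195
D_2 = 5.3217
D_3 = 5.8028
D_4 = 6.3273
TV_4 = 6.4286/(0.154−0.016) = 46.5839
P₀ = Σ Dₜ/(1+r)ᵗ + TV_4/(1+r)^4 = 41.6099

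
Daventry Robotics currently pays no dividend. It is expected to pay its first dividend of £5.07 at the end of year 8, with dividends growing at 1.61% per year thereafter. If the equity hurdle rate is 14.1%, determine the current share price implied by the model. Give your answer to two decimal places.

Deferred-dividend DDM. At t=7 the remaining stream is a growing perpetuity with first payment D_8 = 5.07.
V_7 = D_8/(r−g) = 5.07/(0.141−0.0161) = 40.5925
P₀ = V_7/(1+r)^7 = 40.5925/(1+0.141)^7 = 16.1230

£16.12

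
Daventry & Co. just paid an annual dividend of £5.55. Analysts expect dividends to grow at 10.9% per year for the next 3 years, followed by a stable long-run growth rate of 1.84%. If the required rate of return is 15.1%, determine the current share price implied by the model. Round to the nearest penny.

£53.59

Two-stage DDM. Project D₁…D_3 at 0.109, terminal growth 0.0184, discount at r = 0.151.
D_1 = 6.1549
D_2 = 6.8258
D_3 = 7.5699
Terminal value at t=3: TV = D_4/(r−g) = 7.7091/(0.151−0.0184) = 58.1383
P₀ = 6.1549/(1+0.151)^1 + 6.8258/(1+0.151)^2 + 7.5699/(1+0.151)^3 + 58.1383/(1+0.151)^3 = 53.5915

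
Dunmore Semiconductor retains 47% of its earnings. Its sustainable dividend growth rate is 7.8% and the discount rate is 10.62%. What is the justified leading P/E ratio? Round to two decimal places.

Payout ratio b = 1 − 0.47 = 0.53.
Justified leading P/E = b/(r−g) = 0.53/(0.1062−0.078) = 18.7943

18.79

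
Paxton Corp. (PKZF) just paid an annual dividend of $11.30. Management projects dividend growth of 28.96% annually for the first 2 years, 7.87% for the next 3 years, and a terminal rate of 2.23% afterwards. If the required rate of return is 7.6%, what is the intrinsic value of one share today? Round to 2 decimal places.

$390.05

Three-stage DDM. Project D₁…D_5; terminal Gordon value at t=5 with g = 0.0223; discount at r = 0.076.
D_1 = 14.5725
D_2 = 18.7927
D_3 = 20.2717
D_4 = 21.8670
D_5 = 23.5880
TV_5 = 24.1140/(0.076−0.0223) = 449.0499
P₀ = Σ Dₜ/(1+r)ᵗ + TV_5/(1+r)^5 = 390.0536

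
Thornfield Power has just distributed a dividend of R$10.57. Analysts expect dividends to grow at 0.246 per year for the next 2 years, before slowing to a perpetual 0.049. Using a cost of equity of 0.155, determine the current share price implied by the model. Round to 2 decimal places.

Two-stage DDM. Project D₁…D_2 at 0.246, terminal growth 0.049, discount at r = 0.155.
D_1 = 13.1702
D_2 = 16.4101
Terminal value at t=2: TV = D_3/(r−g) = 17.2142/(0.155−0.049) = 162.3980
P₀ = 13.1702/(1+0.155)^1 + 16.4101/(1+0.155)^2 + 162.3980/(1+0.155)^2 = 145.4393

R$145.44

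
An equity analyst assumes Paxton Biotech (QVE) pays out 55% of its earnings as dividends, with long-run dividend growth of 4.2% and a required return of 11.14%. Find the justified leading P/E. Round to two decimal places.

7.93

Justified leading P/E = b/(r−g) = 0.55/(0.1114−0.042) = 7.9251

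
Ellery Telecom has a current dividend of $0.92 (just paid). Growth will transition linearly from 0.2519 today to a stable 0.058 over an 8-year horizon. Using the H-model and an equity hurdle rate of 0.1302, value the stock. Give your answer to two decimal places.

H-model: P₀ = D₀[(1+g_L) + H(g_S−g_L)]/(r−g_L), with H = 8/2 = 4.
P₀ = 0.92 × [(1+0.058) + 4×(0.2519−0.058)] / (0.1302−0.058)
   = 0.92 × 1.8336 / 0.0722 = 23.3644

$23.36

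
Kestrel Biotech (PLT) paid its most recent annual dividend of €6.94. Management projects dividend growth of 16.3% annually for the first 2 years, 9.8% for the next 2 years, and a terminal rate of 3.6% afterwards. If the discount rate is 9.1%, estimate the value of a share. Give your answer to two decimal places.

€181.67

Three-stage DDM. Project D₁…D_4; terminal Gordon value at t=4 with g = 0.036; discount at r = 0.091.
D_1 = 8.0712
D_2 = 9.3868
D_3 = 10.3067
D_4 = 11.3168
TV_4 = 11.7242/(0.091−0.036) = 213.1673
P₀ = Σ Dₜ/(1+r)ᵗ + TV_4/(1+r)^4 = 181.6690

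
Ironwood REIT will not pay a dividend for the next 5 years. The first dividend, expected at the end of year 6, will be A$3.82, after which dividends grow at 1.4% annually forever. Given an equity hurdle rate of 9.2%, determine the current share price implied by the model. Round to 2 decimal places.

A$31.54

Deferred-dividend DDM. At t=5 the remaining stream is a growing perpetuity with first payment D_6 = 3.82.
V_5 = D_6/(r−g) = 3.82/(0.092−0.014) = 48.9744
P₀ = V_5/(1+r)^5 = 48.9744/(1+0.092)^5 = 31.5396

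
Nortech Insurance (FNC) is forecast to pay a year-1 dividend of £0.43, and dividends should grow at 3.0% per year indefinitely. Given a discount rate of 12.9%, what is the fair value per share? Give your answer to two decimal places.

Gordon growth model: P₀ = D₁/(r − g), with D₁ = 0.43 given directly.
P₀ = 0.4300 / (0.129 − 0.03) = 0.4300 / 0.099 = 4.3434

£4.34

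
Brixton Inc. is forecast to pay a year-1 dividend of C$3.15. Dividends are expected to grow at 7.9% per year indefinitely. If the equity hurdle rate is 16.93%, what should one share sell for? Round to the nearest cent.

C$34.88

Gordon growth model: P₀ = D₁/(r − g), with D₁ = 3.15 given directly.
P₀ = 3.1500 / (0.1693 − 0.079) = 3.1500 / 0.0903 = 34.8837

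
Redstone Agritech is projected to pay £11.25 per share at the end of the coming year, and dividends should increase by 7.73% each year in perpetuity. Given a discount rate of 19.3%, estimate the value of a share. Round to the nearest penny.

Gordon growth model: P₀ = D₁/(r − g), with D₁ = 11.25 given directly.
P₀ = 11.2500 / (0.193 − 0.0773) = 11.2500 / 0.1157 = 97.2342

£97.23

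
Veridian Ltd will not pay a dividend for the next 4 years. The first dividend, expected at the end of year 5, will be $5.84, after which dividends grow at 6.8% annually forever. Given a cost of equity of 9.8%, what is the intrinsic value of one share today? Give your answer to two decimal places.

Deferred-dividend DDM. At t=4 the remaining stream is a growing perpetuity with first payment D_5 = 5.84.
V_4 = D_5/(r−g) = 5.84/(0.098−0.068) = 194.6667
P₀ = V_4/(1+r)^4 = 194.6667/(1+0.098)^4 = 133.9313

$133.93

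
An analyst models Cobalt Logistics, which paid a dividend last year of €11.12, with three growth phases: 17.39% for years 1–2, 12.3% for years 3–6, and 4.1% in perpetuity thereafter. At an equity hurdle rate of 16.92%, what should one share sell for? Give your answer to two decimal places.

€140.42

Three-stage DDM. Project D₁…D_6; terminal Gordon value at t=6 with g = 0.041; discount at r = 0.1692.
D_1 = 13.0538
D_2 = 15.3238
D_3 = 17.2086
D_4 = 19.3253
D_5 = 21.7023
D_6 = 24.3717
TV_6 = 25.3710/(0.1692−0.041) = 197.9013
P₀ = Σ Dₜ/(1+r)ᵗ + TV_6/(1+r)^6 = 140.4217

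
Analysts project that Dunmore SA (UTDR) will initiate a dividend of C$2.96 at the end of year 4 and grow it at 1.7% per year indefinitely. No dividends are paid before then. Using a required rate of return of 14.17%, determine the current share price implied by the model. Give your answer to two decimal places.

Deferred-dividend DDM. At t=3 the remaining stream is a growing perpetuity with first payment D_4 = 2.96.
V_3 = D_4/(r−g) = 2.96/(0.1417−0.017) = 23.7370
P₀ = V_3/(1+r)^3 = 23.7370/(1+0.1417)^3 = 15.9503

C$15.95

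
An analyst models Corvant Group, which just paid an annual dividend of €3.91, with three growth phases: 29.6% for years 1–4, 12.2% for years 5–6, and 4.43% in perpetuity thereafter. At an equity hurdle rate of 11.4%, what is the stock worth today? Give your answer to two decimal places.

Three-stage DDM. Project D₁…D_6; terminal Gordon value at t=6 with g = 0.0443; discount at r = 0.114.
D_1 = 5.0674
D_2 = 6.5673
D_3 = 8.5112
D_4 = 11.0305
D_5 = 12.3763
D_6 = 13.8862
TV_6 = 14.5013/(0.114−0.0443) = 208.0535
P₀ = Σ Dₜ/(1+r)ᵗ + TV_6/(1+r)^6 = 146.4979

€146.50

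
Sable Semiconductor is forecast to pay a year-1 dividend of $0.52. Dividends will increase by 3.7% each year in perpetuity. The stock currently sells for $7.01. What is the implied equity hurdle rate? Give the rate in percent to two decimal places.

Rearranging the constant-growth DDM: r = D₁/P₀ + g.
r = 0.5200 / 7.01 + 0.037 = 0.07418 + 0.037 = 0.11118

11.12%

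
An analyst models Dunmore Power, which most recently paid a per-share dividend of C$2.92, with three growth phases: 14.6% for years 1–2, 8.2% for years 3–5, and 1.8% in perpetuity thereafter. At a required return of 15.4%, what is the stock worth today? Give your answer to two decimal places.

C$31.15

Three-stage DDM. Project D₁…D_5; terminal Gordon value at t=5 with g = 0.018; discount at r = 0.154.
D_1 = 3.3463
D_2 = 3.8349
D_3 = 4.1493
D_4 = 4.4896
D_5 = 4.8577
TV_5 = 4.9452/(0.154−0.018) = 36.3616
P₀ = Σ Dₜ/(1+r)ᵗ + TV_5/(1+r)^5 = 31.1515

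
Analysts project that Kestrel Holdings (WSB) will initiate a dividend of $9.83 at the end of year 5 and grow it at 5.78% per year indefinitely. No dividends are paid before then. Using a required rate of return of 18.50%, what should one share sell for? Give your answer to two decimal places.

$39.19

Deferred-dividend DDM. At t=4 the remaining stream is a growing perpetuity with first payment D_5 = 9.83.
V_4 = D_5/(r−g) = 9.83/(0.185−0.0578) = 77.2799
P₀ = V_4/(1+r)^4 = 77.2799/(1+0.185)^4 = 39.1916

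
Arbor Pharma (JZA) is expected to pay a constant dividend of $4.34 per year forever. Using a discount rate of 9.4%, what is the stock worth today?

$46.17

Zero-growth DDM (perpetuity): P₀ = D/r = 4.34 / 0.094 = 46.1702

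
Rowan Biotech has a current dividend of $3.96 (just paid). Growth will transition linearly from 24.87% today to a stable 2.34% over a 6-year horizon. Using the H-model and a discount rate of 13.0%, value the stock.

$63.13

H-model: P₀ = D₀[(1+g_L) + H(g_S−g_L)]/(r−g_L), with H = 6/2 = 3.
P₀ = 3.96 × [(1+0.0234) + 3×(0.2487−0.0234)] / (0.13−0.0234)
   = 3.96 × 1.6993 / 0.1066 = 63.1260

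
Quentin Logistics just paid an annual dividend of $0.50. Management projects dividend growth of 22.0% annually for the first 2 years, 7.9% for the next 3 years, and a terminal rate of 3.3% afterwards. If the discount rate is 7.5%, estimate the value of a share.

$19.17

Three-stage DDM. Project D₁…D_5; terminal Gordon value at t=5 with g = 0.033; discount at r = 0.075.
D_1 = 0.6100
D_2 = 0.7442
D_3 = 0.8030
D_4 = 0.8664
D_5 = 0.9349
TV_5 = 0.9657/(0.075−0.033) = 22.9935
P₀ = Σ Dₜ/(1+r)ᵗ + TV_5/(1+r)^5 = 19.1741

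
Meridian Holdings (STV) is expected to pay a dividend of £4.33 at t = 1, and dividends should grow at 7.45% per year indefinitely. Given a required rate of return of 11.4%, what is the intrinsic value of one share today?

Gordon growth model: P₀ = D₁/(r − g), with D₁ = 4.33 given directly.
P₀ = 4.3300 / (0.114 − 0.0745) = 4.3300 / 0.0395 = 109.6203

£109.62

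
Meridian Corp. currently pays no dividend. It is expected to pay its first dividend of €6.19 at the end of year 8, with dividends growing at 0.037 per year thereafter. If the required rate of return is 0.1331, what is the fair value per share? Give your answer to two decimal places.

Deferred-dividend DDM. At t=7 the remaining stream is a growing perpetuity with first payment D_8 = 6.19.
V_7 = D_8/(r−g) = 6.19/(0.1331−0.037) = 64.4121
P₀ = V_7/(1+r)^7 = 64.4121/(1+0.1331)^7 = 26.8590

€26.86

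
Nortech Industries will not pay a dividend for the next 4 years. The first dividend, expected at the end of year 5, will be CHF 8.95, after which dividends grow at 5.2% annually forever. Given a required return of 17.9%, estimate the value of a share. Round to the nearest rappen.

CHF 36.47

Deferred-dividend DDM. At t=4 the remaining stream is a growing perpetuity with first payment D_5 = 8.95.
V_4 = D_5/(r−g) = 8.95/(0.179−0.052) = 70.4724
P₀ = V_4/(1+r)^4 = 70.4724/(1+0.179)^4 = 36.4724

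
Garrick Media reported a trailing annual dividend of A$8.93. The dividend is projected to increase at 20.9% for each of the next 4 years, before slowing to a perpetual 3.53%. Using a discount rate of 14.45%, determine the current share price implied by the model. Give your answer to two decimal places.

A$146.47

Two-stage DDM. Project D₁…D_4 at 0.209, terminal growth 0.0353, discount at r = 0.1445.
D_1 = 10.7964
D_2 = 13.0528
D_3 = 15.7808
D_4 = 19.0790
Terminal value at t=4: TV = D_5/(r−g) = 19.7525/(0.1445−0.0353) = 180.8840
P₀ = 10.7964/(1+0.1445)^1 + 13.0528/(1+0.1445)^2 + 15.7808/(1+0.1445)^3 + 19.0790/(1+0.1445)^4 + 180.8840/(1+0.1445)^4 = 146.4677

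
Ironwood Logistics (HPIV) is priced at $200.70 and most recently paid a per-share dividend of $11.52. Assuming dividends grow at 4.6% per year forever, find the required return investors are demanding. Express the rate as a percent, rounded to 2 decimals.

10.60%

Rearranging the constant-growth DDM: r = D₁/P₀ + g.
D₁ = 11.52 × (1 + 0.046) = 12.0499.
r = 12.0499 / 200.70 + 0.046 = 0.06004 + 0.046 = 0.10604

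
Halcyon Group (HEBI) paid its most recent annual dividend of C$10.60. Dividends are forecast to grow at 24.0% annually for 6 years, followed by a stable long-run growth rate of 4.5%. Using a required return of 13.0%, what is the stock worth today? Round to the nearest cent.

C$316.69

Two-stage DDM. Project D₁…D_6 at 0.24, terminal growth 0.045, discount at r = 0.13.
D_1 = 13.1440
D_2 = 16.2986
D_3 = 20.2102
D_4 = 25.0607
D_5 = 31.0752
D_6 = 38.5333
Terminal value at t=6: TV = D_7/(r−g) = 40.2673/(0.13−0.045) = 473.7327
P₀ = 13.1440/(1+0.13)^1 + 16.2986/(1+0.13)^2 + 20.2102/(1+0.13)^3 + 25.0607/(1+0.13)^4 + 31.0752/(1+0.13)^5 + 38.5333/(1+0.13)^6 + 473.7327/(1+0.13)^6 = 316.6901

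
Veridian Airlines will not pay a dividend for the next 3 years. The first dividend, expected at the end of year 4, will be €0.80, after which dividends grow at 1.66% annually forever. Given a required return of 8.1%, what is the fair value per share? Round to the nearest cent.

€9.83

Deferred-dividend DDM. At t=3 the remaining stream is a growing perpetuity with first payment D_4 = 0.80.
V_3 = D_4/(r−g) = 0.80/(0.081−0.0166) = 12.4224
P₀ = V_3/(1+r)^3 = 12.4224/(1+0.081)^3 = 9.8339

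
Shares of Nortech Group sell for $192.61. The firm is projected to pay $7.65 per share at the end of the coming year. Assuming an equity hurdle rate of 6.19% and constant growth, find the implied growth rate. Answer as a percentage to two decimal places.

From P₀ = D₁/(r − g), the implied growth is g = r − D₁/P₀.
g = 0.0619 − 7.65/192.61 = 0.0619 − 0.03972 = 0.02218

2.22%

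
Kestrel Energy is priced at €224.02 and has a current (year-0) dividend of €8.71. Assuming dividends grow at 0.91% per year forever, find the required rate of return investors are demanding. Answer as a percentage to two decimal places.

4.83%

Rearranging the constant-growth DDM: r = D₁/P₀ + g.
D₁ = 8.71 × (1 + 0.0091) = 8.7893.
r = 8.7893 / 224.02 + 0.0091 = 0.03923 + 0.0091 = 0.04833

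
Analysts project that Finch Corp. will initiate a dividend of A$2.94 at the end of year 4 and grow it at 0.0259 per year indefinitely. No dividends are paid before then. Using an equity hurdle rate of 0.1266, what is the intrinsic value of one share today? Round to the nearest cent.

A$20.42

Deferred-dividend DDM. At t=3 the remaining stream is a growing perpetuity with first payment D_4 = 2.94.
V_3 = D_4/(r−g) = 2.94/(0.1266−0.0259) = 29.1956
P₀ = V_3/(1+r)^3 = 29.1956/(1+0.1266)^3 = 20.4178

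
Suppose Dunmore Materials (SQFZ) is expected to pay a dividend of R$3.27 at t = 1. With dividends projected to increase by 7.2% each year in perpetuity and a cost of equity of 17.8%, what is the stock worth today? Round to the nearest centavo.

R$30.85

Gordon growth model: P₀ = D₁/(r − g), with D₁ = 3.27 given directly.
P₀ = 3.2700 / (0.178 − 0.072) = 3.2700 / 0.106 = 30.8491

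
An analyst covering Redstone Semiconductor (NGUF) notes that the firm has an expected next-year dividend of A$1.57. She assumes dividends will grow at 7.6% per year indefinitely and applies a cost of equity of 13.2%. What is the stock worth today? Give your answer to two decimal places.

A$28.04

Gordon growth model: P₀ = D₁/(r − g), with D₁ = 1.57 given directly.
P₀ = 1.5700 / (0.132 − 0.076) = 1.5700 / 0.056 = 28.0357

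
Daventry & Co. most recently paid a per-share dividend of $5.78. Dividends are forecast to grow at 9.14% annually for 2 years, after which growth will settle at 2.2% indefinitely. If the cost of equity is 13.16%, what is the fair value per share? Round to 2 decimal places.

$61.09

Two-stage DDM. Project D₁…D_2 at 0.0914, terminal growth 0.022, discount at r = 0.1316.
D_1 = 6.3083
D_2 = 6.8849
Terminal value at t=2: TV = D_3/(r−g) = 7.0363/(0.1316−0.022) = 64.2002
P₀ = 6.3083/(1+0.1316)^1 + 6.8849/(1+0.1316)^2 + 64.2002/(1+0.1316)^2 = 61.0874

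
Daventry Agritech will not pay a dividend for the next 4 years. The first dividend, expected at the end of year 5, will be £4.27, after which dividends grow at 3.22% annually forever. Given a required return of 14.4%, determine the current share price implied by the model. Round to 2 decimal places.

Deferred-dividend DDM. At t=4 the remaining stream is a growing perpetuity with first payment D_5 = 4.27.
V_4 = D_5/(r−g) = 4.27/(0.144−0.0322) = 38.1932
P₀ = V_4/(1+r)^4 = 38.1932/(1+0.144)^4 = 22.2988

£22.30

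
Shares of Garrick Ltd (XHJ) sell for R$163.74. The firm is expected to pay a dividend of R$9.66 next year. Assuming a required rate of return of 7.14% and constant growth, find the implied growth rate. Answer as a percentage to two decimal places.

1.24%

From P₀ = D₁/(r − g), the implied growth is g = r − D₁/P₀.
g = 0.0714 − 9.66/163.74 = 0.0714 − 0.05900 = 0.01240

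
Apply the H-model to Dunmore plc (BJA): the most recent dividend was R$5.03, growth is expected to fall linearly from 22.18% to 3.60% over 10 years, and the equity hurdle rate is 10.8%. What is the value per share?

R$137.28

H-model: P₀ = D₀[(1+g_L) + H(g_S−g_L)]/(r−g_L), with H = 10/2 = 5.
P₀ = 5.03 × [(1+0.036) + 5×(0.2218−0.036)] / (0.108−0.036)
   = 5.03 × 1.9650 / 0.072 = 137.2771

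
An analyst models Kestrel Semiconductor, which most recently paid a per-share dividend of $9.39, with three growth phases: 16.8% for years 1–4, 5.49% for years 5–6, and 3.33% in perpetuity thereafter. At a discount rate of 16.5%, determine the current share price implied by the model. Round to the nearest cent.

$115.20

Three-stage DDM. Project D₁…D_6; terminal Gordon value at t=6 with g = 0.0333; discount at r = 0.165.
D_1 = 10.9675
D_2 = 12.8101
D_3 = 14.9622
D_4 = 17.4758
D_5 = 18.4352
D_6 = 19.4473
TV_6 = 20.0949/(0.165−0.0333) = 152.5809
P₀ = Σ Dₜ/(1+r)ᵗ + TV_6/(1+r)^6 = 115.2018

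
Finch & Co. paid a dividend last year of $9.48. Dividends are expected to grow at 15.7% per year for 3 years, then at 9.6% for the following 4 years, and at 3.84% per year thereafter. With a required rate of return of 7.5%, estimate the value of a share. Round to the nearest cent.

$444.94

Three-stage DDM. Project D₁…D_7; terminal Gordon value at t=7 with g = 0.0384; discount at r = 0.075.
D_1 = 10.9684
D_2 = 12.6904
D_3 = 14.6828
D_4 = 16.0923
D_5 = 17.6372
D_6 = 19.3304
D_7 = 21.1861
TV_7 = 21.9996/(0.075−0.0384) = 601.0827
P₀ = Σ Dₜ/(1+r)ᵗ + TV_7/(1+r)^7 = 444.9398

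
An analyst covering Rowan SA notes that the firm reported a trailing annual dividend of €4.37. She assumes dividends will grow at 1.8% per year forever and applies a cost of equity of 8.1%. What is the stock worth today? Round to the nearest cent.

€70.61

Gordon growth model: P₀ = D₁/(r − g). D₁ = 4.37 × (1 + 0.018) = 4.4487.
P₀ = 4.4487 / (0.081 − 0.018) = 4.4487 / 0.063 = 70.6137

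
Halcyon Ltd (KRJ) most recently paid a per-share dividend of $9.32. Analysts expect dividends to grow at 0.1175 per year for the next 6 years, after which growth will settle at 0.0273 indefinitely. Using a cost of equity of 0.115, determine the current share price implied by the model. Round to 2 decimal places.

Two-stage DDM. Project D₁…D_6 at 0.1175, terminal growth 0.0273, discount at r = 0.115.
D_1 = 10.4151
D_2 = 11.6389
D_3 = 13.0064
D_4 = 14.5347
D_5 = 16.2425
D_6 = 18.1510
Terminal value at t=6: TV = D_7/(r−g) = 18.6465/(0.115−0.0273) = 212.6174
P₀ = 10.4151/(1+0.115)^1 + 11.6389/(1+0.115)^2 + 13.0064/(1+0.115)^3 + 14.5347/(1+0.115)^4 + 16.2425/(1+0.115)^5 + 18.1510/(1+0.115)^6 + 212.6174/(1+0.115)^6 = 167.0100

$167.01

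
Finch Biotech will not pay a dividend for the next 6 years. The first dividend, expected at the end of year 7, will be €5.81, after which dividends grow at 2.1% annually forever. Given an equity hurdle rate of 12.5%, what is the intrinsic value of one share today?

Deferred-dividend DDM. At t=6 the remaining stream is a growing perpetuity with first payment D_7 = 5.81.
V_6 = D_7/(r−g) = 5.81/(0.125−0.021) = 55.8654
P₀ = V_6/(1+r)^6 = 55.8654/(1+0.125)^6 = 27.5567

€27.56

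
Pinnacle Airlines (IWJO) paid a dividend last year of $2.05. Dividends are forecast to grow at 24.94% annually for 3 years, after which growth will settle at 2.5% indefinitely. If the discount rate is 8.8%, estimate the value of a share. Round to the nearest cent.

Two-stage DDM. Project D₁…D_3 at 0.2494, terminal growth 0.025, discount at r = 0.088.
D_1 = 2.5613
D_2 = 3.2001
D_3 = 3.9981
Terminal value at t=3: TV = D_4/(r−g) = 4.0981/(0.088−0.025) = 65.0492
P₀ = 2.5613/(1+0.088)^1 + 3.2001/(1+0.088)^2 + 3.9981/(1+0.088)^3 + 65.0492/(1+0.088)^3 = 58.6692

$58.67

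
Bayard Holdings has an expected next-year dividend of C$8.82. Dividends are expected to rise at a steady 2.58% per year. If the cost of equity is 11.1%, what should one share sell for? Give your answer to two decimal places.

C$103.52

Gordon growth model: P₀ = D₁/(r − g), with D₁ = 8.82 given directly.
P₀ = 8.8200 / (0.111 − 0.0258) = 8.8200 / 0.0852 = 103.5211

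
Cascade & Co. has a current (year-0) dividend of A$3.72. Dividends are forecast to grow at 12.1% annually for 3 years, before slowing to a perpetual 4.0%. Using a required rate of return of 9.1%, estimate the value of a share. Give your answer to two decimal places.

Two-stage DDM. Project D₁…D_3 at 0.121, terminal growth 0.04, discount at r = 0.091.
D_1 = 4.1701
D_2 = 4.6747
D_3 = 5.2403
Terminal value at t=3: TV = D_4/(r−g) = 5.4500/(0.091−0.04) = 106.8619
P₀ = 4.1701/(1+0.091)^1 + 4.6747/(1+0.091)^2 + 5.2403/(1+0.091)^3 + 106.8619/(1+0.091)^3 = 94.0754

A$94.08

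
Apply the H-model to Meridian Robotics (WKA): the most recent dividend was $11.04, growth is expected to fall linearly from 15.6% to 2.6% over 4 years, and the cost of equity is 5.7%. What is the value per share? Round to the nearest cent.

$457.98

H-model: P₀ = D₀[(1+g_L) + H(g_S−g_L)]/(r−g_L), with H = 4/2 = 2.
P₀ = 11.04 × [(1+0.026) + 2×(0.156−0.026)] / (0.057−0.026)
   = 11.04 × 1.2860 / 0.031 = 457.9819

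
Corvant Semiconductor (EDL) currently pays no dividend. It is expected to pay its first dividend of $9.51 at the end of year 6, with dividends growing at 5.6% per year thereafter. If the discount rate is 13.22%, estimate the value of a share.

$67.08

Deferred-dividend DDM. At t=5 the remaining stream is a growing perpetuity with first payment D_6 = 9.51.
V_5 = D_6/(r−g) = 9.51/(0.1322−0.056) = 124.8031
P₀ = V_5/(1+r)^5 = 124.8031/(1+0.1322)^5 = 67.0826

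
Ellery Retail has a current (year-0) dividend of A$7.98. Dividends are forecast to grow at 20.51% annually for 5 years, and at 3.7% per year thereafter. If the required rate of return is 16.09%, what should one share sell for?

A$125.21

Two-stage DDM. Project D₁…D_5 at 0.2051, terminal growth 0.037, discount at r = 0.1609.
D_1 = 9.6167
D_2 = 11.5891
D_3 = 13.9660
D_4 = 16.8304
D_5 = 20.2824
Terminal value at t=5: TV = D_6/(r−g) = 21.0328/(0.1609−0.037) = 169.7563
P₀ = 9.6167/(1+0.1609)^1 + 11.5891/(1+0.1609)^2 + 13.9660/(1+0.1609)^3 + 16.8304/(1+0.1609)^4 + 20.2824/(1+0.1609)^5 + 169.7563/(1+0.1609)^5 = 125.2059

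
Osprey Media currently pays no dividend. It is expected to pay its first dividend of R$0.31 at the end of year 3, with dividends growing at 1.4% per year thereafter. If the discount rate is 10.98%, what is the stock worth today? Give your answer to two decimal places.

Deferred-dividend DDM. At t=2 the remaining stream is a growing perpetuity with first payment D_3 = 0.31.
V_2 = D_3/(r−g) = 0.31/(0.1098−0.014) = 3.2359
P₀ = V_2/(1+r)^2 = 3.2359/(1+0.1098)^2 = 2.6273

R$2.63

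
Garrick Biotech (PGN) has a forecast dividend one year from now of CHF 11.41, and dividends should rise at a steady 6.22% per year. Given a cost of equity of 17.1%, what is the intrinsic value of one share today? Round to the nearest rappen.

Gordon growth model: P₀ = D₁/(r − g), with D₁ = 11.41 given directly.
P₀ = 11.4100 / (0.171 − 0.0622) = 11.4100 / 0.1088 = 104.8713

CHF 104.87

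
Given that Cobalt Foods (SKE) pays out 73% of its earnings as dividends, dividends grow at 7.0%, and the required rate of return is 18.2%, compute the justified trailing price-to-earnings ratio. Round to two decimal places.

Justified trailing P/E = b(1+g)/(r−g) = 0.73×(1+0.07)/(0.182−0.07) = 6.9741

6.97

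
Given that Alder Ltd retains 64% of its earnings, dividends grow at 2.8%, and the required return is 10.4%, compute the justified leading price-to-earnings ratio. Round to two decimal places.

4.74

Payout ratio b = 1 − 0.64 = 0.36.
Justified leading P/E = b/(r−g) = 0.36/(0.104−0.028) = 4.7368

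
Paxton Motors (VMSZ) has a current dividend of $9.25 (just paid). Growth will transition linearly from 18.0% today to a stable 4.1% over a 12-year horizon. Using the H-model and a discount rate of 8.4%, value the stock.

H-model: P₀ = D₀[(1+g_L) + H(g_S−g_L)]/(r−g_L), with H = 12/2 = 6.
P₀ = 9.25 × [(1+0.041) + 6×(0.18−0.041)] / (0.084−0.041)
   = 9.25 × 1.8750 / 0.043 = 403.3430

$403.34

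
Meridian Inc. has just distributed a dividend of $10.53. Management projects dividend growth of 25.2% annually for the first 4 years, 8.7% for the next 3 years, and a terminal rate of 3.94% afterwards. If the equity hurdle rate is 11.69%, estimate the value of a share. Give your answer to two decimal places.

$309.30

Three-stage DDM. Project D₁…D_7; terminal Gordon value at t=7 with g = 0.0394; discount at r = 0.1169.
D_1 = 13.1836
D_2 = 16.5058
D_3 = 20.6653
D_4 = 25.8729
D_5 = 28.1239
D_6 = 30.5707
D_7 = 33.2303
TV_7 = 34.5396/(0.1169−0.0394) = 445.6720
P₀ = Σ Dₜ/(1+r)ᵗ + TV_7/(1+r)^7 = 309.2970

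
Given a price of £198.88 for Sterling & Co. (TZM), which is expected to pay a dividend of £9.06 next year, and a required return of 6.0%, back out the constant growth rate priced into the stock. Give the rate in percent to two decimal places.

From P₀ = D₁/(r − g), the implied growth is g = r − D₁/P₀.
g = 0.06 − 9.06/198.88 = 0.06 − 0.04556 = 0.01444

1.44%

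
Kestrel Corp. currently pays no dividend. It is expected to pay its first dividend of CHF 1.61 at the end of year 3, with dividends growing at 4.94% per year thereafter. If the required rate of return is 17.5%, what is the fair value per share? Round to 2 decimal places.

Deferred-dividend DDM. At t=2 the remaining stream is a growing perpetuity with first payment D_3 = 1.61.
V_2 = D_3/(r−g) = 1.61/(0.175−0.0494) = 12.8185
P₀ = V_2/(1+r)^2 = 12.8185/(1+0.175)^2 = 9.2845

CHF 9.28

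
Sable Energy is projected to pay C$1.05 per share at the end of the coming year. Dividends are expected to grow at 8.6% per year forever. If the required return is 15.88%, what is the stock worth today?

C$14.42

Gordon growth model: P₀ = D₁/(r − g), with D₁ = 1.05 given directly.
P₀ = 1.0500 / (0.1588 − 0.086) = 1.0500 / 0.0728 = 14.4231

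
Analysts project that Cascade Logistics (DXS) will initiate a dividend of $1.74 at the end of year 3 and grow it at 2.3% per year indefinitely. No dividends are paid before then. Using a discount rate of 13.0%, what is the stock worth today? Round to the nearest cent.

Deferred-dividend DDM. At t=2 the remaining stream is a growing perpetuity with first payment D_3 = 1.74.
V_2 = D_3/(r−g) = 1.74/(0.13−0.023) = 16.2617
P₀ = V_2/(1+r)^2 = 16.2617/(1+0.13)^2 = 12.7353

$12.74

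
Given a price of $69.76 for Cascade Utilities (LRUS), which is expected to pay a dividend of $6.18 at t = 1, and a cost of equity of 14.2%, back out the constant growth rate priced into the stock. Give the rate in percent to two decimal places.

From P₀ = D₁/(r − g), the implied growth is g = r − D₁/P₀.
g = 0.142 − 6.18/69.76 = 0.142 − 0.08859 = 0.05341

5.34%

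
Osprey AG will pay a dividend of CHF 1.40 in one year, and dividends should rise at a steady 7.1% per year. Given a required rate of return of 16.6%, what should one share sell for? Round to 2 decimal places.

Gordon growth model: P₀ = D₁/(r − g), with D₁ = 1.40 given directly.
P₀ = 1.4000 / (0.166 − 0.071) = 1.4000 / 0.095 = 14.7368

CHF 14.74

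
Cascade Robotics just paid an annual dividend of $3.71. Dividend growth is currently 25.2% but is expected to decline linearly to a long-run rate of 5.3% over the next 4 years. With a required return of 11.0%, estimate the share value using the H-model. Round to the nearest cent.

$94.44

H-model: P₀ = D₀[(1+g_L) + H(g_S−g_L)]/(r−g_L), with H = 4/2 = 2.
P₀ = 3.71 × [(1+0.053) + 2×(0.252−0.053)] / (0.11−0.053)
   = 3.71 × 1.4510 / 0.057 = 94.4423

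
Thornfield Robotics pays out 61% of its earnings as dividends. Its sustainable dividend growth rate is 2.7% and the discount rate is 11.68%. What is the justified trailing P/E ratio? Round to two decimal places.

Justified trailing P/E = b(1+g)/(r−g) = 0.61×(1+0.027)/(0.1168−0.027) = 6.9763

6.98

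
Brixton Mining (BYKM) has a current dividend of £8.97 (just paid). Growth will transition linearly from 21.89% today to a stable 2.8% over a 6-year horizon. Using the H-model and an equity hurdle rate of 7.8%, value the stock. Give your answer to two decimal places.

£287.17

H-model: P₀ = D₀[(1+g_L) + H(g_S−g_L)]/(r−g_L), with H = 6/2 = 3.
P₀ = 8.97 × [(1+0.028) + 3×(0.2189−0.028)] / (0.078−0.028)
   = 8.97 × 1.6007 / 0.05 = 287.1656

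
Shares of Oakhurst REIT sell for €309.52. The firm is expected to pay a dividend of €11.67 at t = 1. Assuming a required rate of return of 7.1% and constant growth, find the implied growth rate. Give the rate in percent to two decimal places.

3.33%

From P₀ = D₁/(r − g), the implied growth is g = r − D₁/P₀.
g = 0.071 − 11.67/309.52 = 0.071 − 0.03770 = 0.03330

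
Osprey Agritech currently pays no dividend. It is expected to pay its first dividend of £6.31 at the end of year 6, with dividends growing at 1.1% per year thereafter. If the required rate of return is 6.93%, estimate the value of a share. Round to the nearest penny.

Deferred-dividend DDM. At t=5 the remaining stream is a growing perpetuity with first payment D_6 = 6.31.
V_5 = D_6/(r−g) = 6.31/(0.0693−0.011) = 108.2333
P₀ = V_5/(1+r)^5 = 108.2333/(1+0.0693)^5 = 77.4217

£77.42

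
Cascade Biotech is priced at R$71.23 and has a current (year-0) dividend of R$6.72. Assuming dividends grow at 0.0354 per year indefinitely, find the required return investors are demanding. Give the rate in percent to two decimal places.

Rearranging the constant-growth DDM: r = D₁/P₀ + g.
D₁ = 6.72 × (1 + 0.0354) = 6.9579.
r = 6.9579 / 71.23 + 0.0354 = 0.09768 + 0.0354 = 0.13308

13.31%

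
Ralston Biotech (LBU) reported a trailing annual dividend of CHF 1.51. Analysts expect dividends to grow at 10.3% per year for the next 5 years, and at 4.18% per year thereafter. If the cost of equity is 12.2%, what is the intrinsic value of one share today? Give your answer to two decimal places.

CHF 25.18

Two-stage DDM. Project D₁…D_5 at 0.103, terminal growth 0.0418, discount at r = 0.122.
D_1 = 1.6655
D_2 = 1.8371
D_3 = 2.0263
D_4 = 2.2350
D_5 = 2.4652
Terminal value at t=5: TV = D_6/(r−g) = 2.5683/(0.122−0.0418) = 32.0232
P₀ = 1.6655/(1+0.122)^1 + 1.8371/(1+0.122)^2 + 2.0263/(1+0.122)^3 + 2.2350/(1+0.122)^4 + 2.4652/(1+0.122)^5 + 32.0232/(1+0.122)^5 = 25.1844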